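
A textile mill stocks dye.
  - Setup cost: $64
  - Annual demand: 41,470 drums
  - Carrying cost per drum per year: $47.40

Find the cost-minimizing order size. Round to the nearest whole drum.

Optimal lot size Q* = (2 × 41,470 × $64 / $47.4)^½ ≈ 334.64

335 drums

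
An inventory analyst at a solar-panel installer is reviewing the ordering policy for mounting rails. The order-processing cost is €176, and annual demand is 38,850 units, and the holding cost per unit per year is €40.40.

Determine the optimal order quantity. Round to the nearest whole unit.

Q* = √(2·D·S / H) = √(2·38,850·176 / 40.4) = √338,495.0 ≈ 581.80

582 units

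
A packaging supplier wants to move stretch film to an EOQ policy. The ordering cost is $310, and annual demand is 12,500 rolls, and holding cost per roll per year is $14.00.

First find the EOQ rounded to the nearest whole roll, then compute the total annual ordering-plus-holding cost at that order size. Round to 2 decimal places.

$10,416.33

EOQ = √(2DS/H) = √(2 × 12,500 × 310 / 14)
    = √(553,571.43) ≈ 744.02 → Q = 744 rolls
Annual ordering cost = (D/Q)·S = (12,500/744) × 310 = $5,208.33
Annual holding cost  = (Q/2)·H = (744/2) × 14 = $5,208.00
Total = $5,208.33 + $5,208.00 = $10,416.33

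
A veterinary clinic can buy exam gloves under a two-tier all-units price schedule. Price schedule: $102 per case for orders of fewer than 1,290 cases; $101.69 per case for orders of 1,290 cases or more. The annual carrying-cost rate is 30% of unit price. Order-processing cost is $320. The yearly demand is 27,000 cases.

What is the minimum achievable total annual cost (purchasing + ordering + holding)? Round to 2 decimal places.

H₁ = 30%×$102 = $30.6000;  H₂ = 30%×$101.69 = $30.5070
EOQ₁ = √(2×27,000×320/30.6000) = 751.47  (< 1,290, feasible at tier 1)
EOQ₂ = √(2×27,000×320/30.5070) = 752.61  (< 1,290 → use Q = 1,290 at tier-2 price)
TC(tier 1 (EOQ₁), Q≈751.5) = $2,776,994.96
TC(tier 2, Q≈1,290.0) = $2,772,004.69
Minimum at tier 2: $2,772,004.69

$2,772,004.69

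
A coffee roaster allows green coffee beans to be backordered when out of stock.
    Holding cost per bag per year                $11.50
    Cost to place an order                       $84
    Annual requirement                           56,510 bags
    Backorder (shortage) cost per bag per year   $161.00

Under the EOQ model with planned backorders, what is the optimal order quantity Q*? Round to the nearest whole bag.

940 bags

Basic EOQ = √(2·56,510·84/11.5) = 908.591
Backorder adjustment √((H+b)/b) = √((11.5+161)/161) = 1.0351
Q* = 908.591 × 1.0351 ≈ 940.48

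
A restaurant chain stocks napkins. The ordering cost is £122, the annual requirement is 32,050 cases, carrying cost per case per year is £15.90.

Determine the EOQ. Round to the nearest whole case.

701 cases

EOQ = √(2DS/H) = √(2 × 32,050 × 122 / 15.9)
    = √(491,836.48) ≈ 701.31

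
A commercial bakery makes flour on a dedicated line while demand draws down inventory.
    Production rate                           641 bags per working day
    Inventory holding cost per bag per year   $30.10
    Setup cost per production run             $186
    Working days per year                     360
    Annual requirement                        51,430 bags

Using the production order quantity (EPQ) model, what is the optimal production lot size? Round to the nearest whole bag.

d = 51,430/360 = 142.8611 bags/day;  effective holding cost H(1 − d/p) = 30.1·(1 − 142.8611/641) = 23.39155
Q* = √(2DS / H_eff) = √(2·51,430·186 / 23.39155) ≈ 904.38

904 bags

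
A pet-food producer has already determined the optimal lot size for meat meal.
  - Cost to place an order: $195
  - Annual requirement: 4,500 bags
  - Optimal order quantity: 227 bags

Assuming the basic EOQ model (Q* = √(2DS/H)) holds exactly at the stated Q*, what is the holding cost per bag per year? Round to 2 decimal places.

From Q* = √(2DS/H) ⇒ Q*² = 2DS/H.
H = 2DS / Q² = 2 × 4,500 × 195 / 227² = 34.0585

$34.06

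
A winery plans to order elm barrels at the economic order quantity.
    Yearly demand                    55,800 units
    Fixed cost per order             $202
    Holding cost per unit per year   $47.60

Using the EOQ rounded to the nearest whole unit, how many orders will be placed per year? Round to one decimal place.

Optimal lot size Q* = (2 × 55,800 × $202 / $47.6)^½ ≈ 688.18 → Q = 688
Orders per year = D/Q = 55,800 / 688 = 81.105

81.1 orders per year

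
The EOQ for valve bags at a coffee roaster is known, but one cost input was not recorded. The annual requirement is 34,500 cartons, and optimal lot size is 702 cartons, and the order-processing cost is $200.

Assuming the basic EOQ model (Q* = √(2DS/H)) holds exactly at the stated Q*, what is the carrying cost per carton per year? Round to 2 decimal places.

$28.00

EOQ relation: Q² = 2DS/H, so rearrange for the unknown.
H = 2DS / Q² = 2 × 34,500 × 200 / 702² = 28.0030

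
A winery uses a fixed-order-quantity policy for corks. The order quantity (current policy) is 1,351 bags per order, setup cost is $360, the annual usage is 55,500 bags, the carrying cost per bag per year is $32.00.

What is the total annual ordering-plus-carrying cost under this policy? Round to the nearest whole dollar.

Ordering: D/Q × S = 55,500/1,351 × $360 = $14,789.05
Holding:  Q/2 × H = 1,351/2 × $32 = $21,616.00
Total = $14,789.05 + $21,616.00 = $36,405.05

$36,405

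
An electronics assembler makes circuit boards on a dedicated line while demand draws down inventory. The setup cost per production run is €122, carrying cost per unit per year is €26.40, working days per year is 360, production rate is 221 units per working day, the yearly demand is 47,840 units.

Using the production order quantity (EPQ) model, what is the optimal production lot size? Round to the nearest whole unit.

d = 47,840/360 = 132.8889 units/day;  effective holding cost H(1 − d/p) = 26.4·(1 − 132.8889/221) = 10.52549
Q* = √(2DS / H_eff) = √(2·47,840·122 / 10.52549) ≈ 1,053.10

1,053 units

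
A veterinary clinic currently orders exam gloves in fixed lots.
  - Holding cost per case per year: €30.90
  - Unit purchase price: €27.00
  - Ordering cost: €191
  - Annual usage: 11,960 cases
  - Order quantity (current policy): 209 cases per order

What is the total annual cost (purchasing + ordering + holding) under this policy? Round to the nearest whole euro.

Orders/yr = 11,960/209 = 57.225; ordering cost = 57.225 × €191 = €10,929.95
Average inventory = 209/2 = 104.5; holding cost = 104.5 × €30.9 = €3,229.05
Purchase cost = D·C = 11,960 × 27 = €322,920.00
Total = €10,929.95 + €3,229.05 + €322,920.00 = €337,079.00

€337,079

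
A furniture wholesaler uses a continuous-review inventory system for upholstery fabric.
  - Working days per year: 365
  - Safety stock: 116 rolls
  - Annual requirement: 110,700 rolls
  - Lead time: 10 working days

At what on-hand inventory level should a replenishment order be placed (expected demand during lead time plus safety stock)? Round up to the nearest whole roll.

Daily demand d = 110,700 / 365 = 303.288 rolls/day
Demand during lead time = 303.288 × 10 = 3,032.88
Reorder point = 3,032.88 + 116 = 3,148.88 → round up

3,149 rolls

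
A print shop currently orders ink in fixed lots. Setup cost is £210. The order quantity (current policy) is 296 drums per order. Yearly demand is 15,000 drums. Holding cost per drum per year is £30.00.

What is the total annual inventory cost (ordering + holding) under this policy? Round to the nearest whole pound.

Orders/yr = 15,000/296 = 50.676; ordering cost = 50.676 × £210 = £10,641.89
Average inventory = 296/2 = 148; holding cost = 148 × £30 = £4,440.00
Total = £10,641.89 + £4,440.00 = £15,081.89

£15,082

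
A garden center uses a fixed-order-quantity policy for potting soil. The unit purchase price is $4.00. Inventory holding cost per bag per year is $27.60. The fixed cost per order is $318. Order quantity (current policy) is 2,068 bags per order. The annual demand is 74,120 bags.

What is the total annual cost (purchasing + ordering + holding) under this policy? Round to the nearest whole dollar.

$336,416

Orders/yr = 74,120/2,068 = 35.841; ordering cost = 35.841 × $318 = $11,397.56
Average inventory = 2,068/2 = 1034; holding cost = 1034 × $27.6 = $28,538.40
Purchase cost = D·C = 74,120 × 4 = $296,480.00
Total = $11,397.56 + $28,538.40 + $296,480.00 = $336,415.96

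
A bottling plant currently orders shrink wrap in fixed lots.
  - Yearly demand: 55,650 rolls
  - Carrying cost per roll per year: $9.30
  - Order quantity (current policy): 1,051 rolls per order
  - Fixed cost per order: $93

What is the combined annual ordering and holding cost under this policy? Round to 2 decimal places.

$9,811.46

Ordering: D/Q × S = 55,650/1,051 × $93 = $4,924.31
Holding:  Q/2 × H = 1,051/2 × $9.3 = $4,887.15
Total = $4,924.31 + $4,887.15 = $9,811.46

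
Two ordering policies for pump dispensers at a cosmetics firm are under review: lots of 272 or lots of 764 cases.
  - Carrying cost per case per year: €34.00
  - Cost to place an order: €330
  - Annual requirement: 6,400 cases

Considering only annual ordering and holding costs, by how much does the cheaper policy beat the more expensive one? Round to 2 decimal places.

€3,363.69

TC(Q) = (D/Q)S + (Q/2)H
TC(272) = (6,400/272)×330 + (272/2)×34 = €12,388.71
TC(764) = (6,400/764)×330 + (764/2)×34 = €15,752.40
Lots of 272 are cheaper by €3,363.69.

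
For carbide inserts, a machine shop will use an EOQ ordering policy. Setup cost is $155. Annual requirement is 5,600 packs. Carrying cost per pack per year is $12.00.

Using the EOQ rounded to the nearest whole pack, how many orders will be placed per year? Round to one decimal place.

14.7 orders per year

EOQ = √(2DS/H) = √(2 × 5,600 × 155 / 12)
    = √(144,666.67) ≈ 380.35 → Q = 380
Orders per year = D/Q = 5,600 / 380 = 14.737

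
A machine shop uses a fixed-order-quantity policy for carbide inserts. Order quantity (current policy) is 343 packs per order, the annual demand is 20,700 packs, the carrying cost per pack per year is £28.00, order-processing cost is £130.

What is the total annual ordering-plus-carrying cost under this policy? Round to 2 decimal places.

Ordering: D/Q × S = 20,700/343 × £130 = £7,845.48
Holding:  Q/2 × H = 343/2 × £28 = £4,802.00
Total = £7,845.48 + £4,802.00 = £12,647.48

£12,647.48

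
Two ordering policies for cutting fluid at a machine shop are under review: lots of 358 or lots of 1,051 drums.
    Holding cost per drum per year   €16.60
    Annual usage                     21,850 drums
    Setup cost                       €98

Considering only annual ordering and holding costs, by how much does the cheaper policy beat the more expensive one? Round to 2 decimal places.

Annual cost at Q: ordering D·S/Q plus holding Q·H/2.
TC(358) = (21,850/358)×98 + (358/2)×16.6 = €8,952.68
TC(1,051) = (21,850/1,051)×98 + (1,051/2)×16.6 = €10,760.69
|ΔTC| = |€8,952.68 − €10,760.69| = €1,808.01

€1,808.01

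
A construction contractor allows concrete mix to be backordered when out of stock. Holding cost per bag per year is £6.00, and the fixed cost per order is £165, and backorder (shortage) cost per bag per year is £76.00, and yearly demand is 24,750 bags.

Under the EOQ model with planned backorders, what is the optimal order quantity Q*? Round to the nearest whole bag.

Basic EOQ = √(2·24,750·165/6) = 1,166.726
Backorder adjustment √((H+b)/b) = √((6+76)/76) = 1.0387
Q* = 1,166.726 × 1.0387 ≈ 1,211.91

1,212 bags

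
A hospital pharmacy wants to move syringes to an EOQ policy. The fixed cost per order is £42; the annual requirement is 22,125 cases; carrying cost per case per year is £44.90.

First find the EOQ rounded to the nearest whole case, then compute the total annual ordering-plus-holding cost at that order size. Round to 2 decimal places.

2DS/H = 2·22,125·42/44.9 = 41,391.98
EOQ = √41,391.98 ≈ 203.45 → Q = 203 cases
Orders/yr = 22,125/203 = 108.990; ordering cost = 108.990 × £42 = £4,577.59
Average inventory = 203/2 = 101.5; holding cost = 101.5 × £44.9 = £4,557.35
Total = £4,577.59 + £4,557.35 = £9,134.94

£9,134.94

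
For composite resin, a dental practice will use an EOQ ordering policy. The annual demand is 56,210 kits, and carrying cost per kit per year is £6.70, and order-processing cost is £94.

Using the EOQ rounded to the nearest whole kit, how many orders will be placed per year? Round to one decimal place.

2DS/H = 2·56,210·94/6.7 = 1,577,235.82
EOQ = √1,577,235.82 ≈ 1,255.88 → Q = 1,256
Orders per year = D/Q = 56,210 / 1,256 = 44.753

44.8 orders per year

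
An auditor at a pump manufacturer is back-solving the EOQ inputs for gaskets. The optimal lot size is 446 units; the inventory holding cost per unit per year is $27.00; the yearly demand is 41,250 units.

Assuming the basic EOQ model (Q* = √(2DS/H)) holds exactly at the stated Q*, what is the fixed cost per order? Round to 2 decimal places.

EOQ relation: Q² = 2DS/H, so rearrange for the unknown.
S = Q²H / (2D) = 446² × 27 / (2 × 41,250) = 65.0998

$65.10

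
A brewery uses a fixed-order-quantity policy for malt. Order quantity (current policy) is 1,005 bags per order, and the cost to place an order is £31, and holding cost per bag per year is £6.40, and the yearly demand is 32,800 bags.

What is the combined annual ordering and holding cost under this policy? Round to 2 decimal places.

Ordering: D/Q × S = 32,800/1,005 × £31 = £1,011.74
Holding:  Q/2 × H = 1,005/2 × £6.4 = £3,216.00
Total = £1,011.74 + £3,216.00 = £4,227.74

£4,227.74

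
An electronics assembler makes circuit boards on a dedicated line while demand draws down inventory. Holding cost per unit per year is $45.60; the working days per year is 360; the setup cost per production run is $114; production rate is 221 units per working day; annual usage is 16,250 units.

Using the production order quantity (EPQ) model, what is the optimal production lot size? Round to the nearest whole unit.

Daily demand d = 16,250/360 = 45.139; p = 221; 1 − d/p = 0.79575
EPQ = √(2DS / (H(1 − d/p)))
    = √(2 × 16,250 × 114 / (45.6 × 0.79575)) ≈ 319.54

320 units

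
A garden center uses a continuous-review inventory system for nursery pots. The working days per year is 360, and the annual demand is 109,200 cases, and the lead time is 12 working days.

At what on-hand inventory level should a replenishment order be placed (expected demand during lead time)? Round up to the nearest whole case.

Daily demand d = 109,200 / 360 = 303.333 cases/day
Demand during lead time = 303.333 × 12 = 3,640.00
Reorder point = 3,640.00 → round up

3,640 cases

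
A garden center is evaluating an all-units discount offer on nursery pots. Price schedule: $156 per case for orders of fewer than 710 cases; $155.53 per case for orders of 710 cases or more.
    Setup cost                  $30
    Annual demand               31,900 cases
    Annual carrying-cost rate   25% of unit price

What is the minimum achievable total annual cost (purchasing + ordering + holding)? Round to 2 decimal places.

H₁ = 25%×$156 = $39.0000;  H₂ = 25%×$155.53 = $38.8825
EOQ₁ = √(2×31,900×30/39.0000) = 221.53  (< 710, feasible at tier 1)
EOQ₂ = √(2×31,900×30/38.8825) = 221.87  (< 710 → use Q = 710 at tier-2 price)
TC(tier 1 (EOQ₁), Q≈221.5) = $4,985,039.79
TC(tier 2, Q≈710.0) = $4,976,558.17
Minimum at tier 2: $4,976,558.17

$4,976,558.17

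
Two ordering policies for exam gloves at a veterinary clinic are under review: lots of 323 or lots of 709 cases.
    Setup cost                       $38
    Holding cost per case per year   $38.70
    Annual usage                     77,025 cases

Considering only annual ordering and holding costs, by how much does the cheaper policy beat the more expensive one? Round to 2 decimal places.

Annual cost at Q: ordering D·S/Q plus holding Q·H/2.
TC(323) = (77,025/323)×38 + (323/2)×38.7 = $15,311.81
TC(709) = (77,025/709)×38 + (709/2)×38.7 = $17,847.43
|ΔTC| = |$15,311.81 − $17,847.43| = $2,535.61

$2,535.61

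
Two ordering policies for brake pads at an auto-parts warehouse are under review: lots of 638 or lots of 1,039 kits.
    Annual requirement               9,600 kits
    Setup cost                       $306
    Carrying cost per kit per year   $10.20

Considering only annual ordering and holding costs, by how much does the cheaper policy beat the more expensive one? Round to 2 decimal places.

$268.05

For each Q, cost = (D/Q)·S + (Q/2)·H.
TC(638) = (9,600/638)×306 + (638/2)×10.2 = $7,858.19
TC(1,039) = (9,600/1,039)×306 + (1,039/2)×10.2 = $8,126.23
Cheaper: Q = 638.  Difference = $268.05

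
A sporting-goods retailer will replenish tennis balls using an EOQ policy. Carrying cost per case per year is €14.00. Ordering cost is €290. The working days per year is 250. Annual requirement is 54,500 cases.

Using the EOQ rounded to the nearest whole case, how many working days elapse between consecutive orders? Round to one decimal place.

6.9 days

EOQ = √(2DS/H) = √(2 × 54,500 × 290 / 14)
    = √(2,257,857.14) ≈ 1,502.62 → Q = 1,503 cases
T = Q/D × 250 days = 1,503/54,500 × 250 = 6.894 days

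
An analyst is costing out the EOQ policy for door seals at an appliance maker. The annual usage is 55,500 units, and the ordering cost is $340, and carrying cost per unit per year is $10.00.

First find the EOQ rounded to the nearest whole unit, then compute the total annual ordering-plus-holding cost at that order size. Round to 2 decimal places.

$19,426.79

EOQ = √(2DS/H) = √(2 × 55,500 × 340 / 10)
    = √(3,774,000.00) ≈ 1,942.68 → Q = 1,943 units
Orders/yr = 55,500/1,943 = 28.564; ordering cost = 28.564 × $340 = $9,711.79
Average inventory = 1,943/2 = 971.5; holding cost = 971.5 × $10 = $9,715.00
Total = $9,711.79 + $9,715.00 = $19,426.79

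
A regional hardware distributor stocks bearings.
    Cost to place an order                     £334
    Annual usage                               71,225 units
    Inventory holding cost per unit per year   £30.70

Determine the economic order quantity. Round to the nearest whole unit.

1,245 units

Q* = √(2·D·S / H) = √(2·71,225·334 / 30.7) = √1,549,781.8 ≈ 1,244.90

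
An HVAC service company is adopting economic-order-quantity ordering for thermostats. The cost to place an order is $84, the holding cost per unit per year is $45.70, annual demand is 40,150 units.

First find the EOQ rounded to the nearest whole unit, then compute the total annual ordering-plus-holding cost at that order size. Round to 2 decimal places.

$17,557.21

EOQ = √(2DS/H) = √(2 × 40,150 × 84 / 45.7)
    = √(147,597.37) ≈ 384.18 → Q = 384 units
Annual ordering cost = (D/Q)·S = (40,150/384) × 84 = $8,782.81
Annual holding cost  = (Q/2)·H = (384/2) × 45.7 = $8,774.40
Total = $8,782.81 + $8,774.40 = $17,557.21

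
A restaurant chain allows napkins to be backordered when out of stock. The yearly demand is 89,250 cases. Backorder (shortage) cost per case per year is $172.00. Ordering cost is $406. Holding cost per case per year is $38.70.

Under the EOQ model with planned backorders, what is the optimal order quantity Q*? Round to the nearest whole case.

1,515 cases

Basic EOQ = √(2·89,250·406/38.7) = 1,368.443
Backorder adjustment √((H+b)/b) = √((38.7+172)/172) = 1.1068
Q* = 1,368.443 × 1.1068 ≈ 1,514.59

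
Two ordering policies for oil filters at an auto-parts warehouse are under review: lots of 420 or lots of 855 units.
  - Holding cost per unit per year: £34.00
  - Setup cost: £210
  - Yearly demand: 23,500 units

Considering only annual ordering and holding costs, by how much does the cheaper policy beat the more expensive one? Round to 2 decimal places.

Annual cost at Q: ordering D·S/Q plus holding Q·H/2.
TC(420) = (23,500/420)×210 + (420/2)×34 = £18,890.00
TC(855) = (23,500/855)×210 + (855/2)×34 = £20,306.93
Cheaper: Q = 420.  Difference = £1,416.93

£1,416.93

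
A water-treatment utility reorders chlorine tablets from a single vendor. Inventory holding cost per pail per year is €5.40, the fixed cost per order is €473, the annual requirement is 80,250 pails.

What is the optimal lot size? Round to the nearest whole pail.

3,749 pails

Q* = √(2·D·S / H) = √(2·80,250·473 / 5.4) = √14,058,611.1 ≈ 3,749.48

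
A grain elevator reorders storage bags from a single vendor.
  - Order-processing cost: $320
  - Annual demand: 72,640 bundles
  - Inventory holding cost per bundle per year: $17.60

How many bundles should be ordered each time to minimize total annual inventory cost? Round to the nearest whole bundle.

1,625 bundles

Q* = √(2·D·S / H) = √(2·72,640·320 / 17.6) = √2,641,454.5 ≈ 1,625.26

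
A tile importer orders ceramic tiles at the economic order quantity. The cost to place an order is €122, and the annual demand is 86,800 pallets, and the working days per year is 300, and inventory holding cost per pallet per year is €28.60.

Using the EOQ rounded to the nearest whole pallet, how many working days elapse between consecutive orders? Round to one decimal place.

Optimal lot size Q* = (2 × 86,800 × €122 / €28.6)^½ ≈ 860.54 → Q = 861 pallets
Cycle time = (working days × Q)/D = (300 × 861) / 86,800 = 2.976 days

3.0 days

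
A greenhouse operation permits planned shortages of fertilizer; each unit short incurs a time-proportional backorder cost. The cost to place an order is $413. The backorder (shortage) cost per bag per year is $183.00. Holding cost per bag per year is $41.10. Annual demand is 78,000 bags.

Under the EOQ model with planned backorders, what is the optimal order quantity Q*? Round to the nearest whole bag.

1,386 bags

Q* = √(2DS/H) · √((H + b)/b)
   = √(2 × 78,000 × 413 / 41.1) · √((41.1 + 183) / 183)
   = 1,252.035 × 1.1066 ≈ 1,385.52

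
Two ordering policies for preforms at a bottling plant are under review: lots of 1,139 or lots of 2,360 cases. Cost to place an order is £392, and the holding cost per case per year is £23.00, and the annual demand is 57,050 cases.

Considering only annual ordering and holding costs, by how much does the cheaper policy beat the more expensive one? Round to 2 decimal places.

Annual cost at Q: ordering D·S/Q plus holding Q·H/2.
TC(1,139) = (57,050/1,139)×392 + (1,139/2)×23 = £32,732.92
TC(2,360) = (57,050/2,360)×392 + (2,360/2)×23 = £36,616.10
|ΔTC| = |£32,732.92 − £36,616.10| = £3,883.19

£3,883.19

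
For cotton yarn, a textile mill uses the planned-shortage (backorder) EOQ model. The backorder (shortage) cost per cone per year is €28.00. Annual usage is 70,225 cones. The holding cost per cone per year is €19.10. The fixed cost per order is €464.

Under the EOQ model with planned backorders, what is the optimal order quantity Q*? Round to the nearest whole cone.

Basic EOQ = √(2·70,225·464/19.1) = 1,847.154
Backorder adjustment √((H+b)/b) = √((19.1+28)/28) = 1.2970
Q* = 1,847.154 × 1.2970 ≈ 2,395.71

2,396 cones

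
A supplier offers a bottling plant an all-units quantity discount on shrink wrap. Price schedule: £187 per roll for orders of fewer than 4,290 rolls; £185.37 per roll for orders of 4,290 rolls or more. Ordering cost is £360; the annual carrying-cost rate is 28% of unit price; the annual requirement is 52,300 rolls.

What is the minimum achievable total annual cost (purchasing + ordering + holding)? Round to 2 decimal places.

£9,810,573.03

H₁ = 28%×£187 = £52.3600;  H₂ = 28%×£185.37 = £51.9036
EOQ₁ = √(2×52,300×360/52.3600) = 848.04  (< 4,290, feasible at tier 1)
EOQ₂ = √(2×52,300×360/51.9036) = 851.76  (< 4,290 → use Q = 4,290 at tier-2 price)
TC(tier 1 (EOQ₁), Q≈848.0) = £9,824,503.47
TC(tier 2, Q≈4,290.0) = £9,810,573.03
Minimum at tier 2: £9,810,573.03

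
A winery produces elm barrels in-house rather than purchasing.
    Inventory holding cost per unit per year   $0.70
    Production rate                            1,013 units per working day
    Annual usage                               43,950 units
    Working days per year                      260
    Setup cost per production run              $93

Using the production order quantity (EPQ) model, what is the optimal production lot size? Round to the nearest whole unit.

3,744 units

Daily demand d = 43,950/260 = 169.038; p = 1013; 1 − d/p = 0.83313
EPQ = √(2DS / (H(1 − d/p)))
    = √(2 × 43,950 × 93 / (0.7 × 0.83313)) ≈ 3,743.95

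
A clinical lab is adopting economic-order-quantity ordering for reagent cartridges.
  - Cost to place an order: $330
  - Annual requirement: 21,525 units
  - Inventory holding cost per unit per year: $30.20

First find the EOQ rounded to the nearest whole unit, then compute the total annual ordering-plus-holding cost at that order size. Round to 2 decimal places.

Q* = √(2·D·S / H) = √(2·21,525·330 / 30.2) = √470,413.9 ≈ 685.87 → Q = 686 units
Annual ordering cost = (D/Q)·S = (21,525/686) × 330 = $10,354.59
Annual holding cost  = (Q/2)·H = (686/2) × 30.2 = $10,358.60
Total = $10,354.59 + $10,358.60 = $20,713.19

$20,713.19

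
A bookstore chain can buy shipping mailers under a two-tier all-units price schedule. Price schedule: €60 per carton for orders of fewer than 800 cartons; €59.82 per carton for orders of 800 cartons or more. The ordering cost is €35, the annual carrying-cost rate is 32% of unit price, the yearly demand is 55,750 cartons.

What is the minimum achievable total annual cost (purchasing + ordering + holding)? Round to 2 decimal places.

H₁ = 32%×€60 = €19.2000;  H₂ = 32%×€59.82 = €19.1424
EOQ₁ = √(2×55,750×35/19.2000) = 450.84  (< 800, feasible at tier 1)
EOQ₂ = √(2×55,750×35/19.1424) = 451.52  (< 800 → use Q = 800 at tier-2 price)
TC(tier 1 (EOQ₁), Q≈450.8) = €3,353,656.10
TC(tier 2, Q≈800.0) = €3,345,061.02
Minimum at tier 2: €3,345,061.02

€3,345,061.02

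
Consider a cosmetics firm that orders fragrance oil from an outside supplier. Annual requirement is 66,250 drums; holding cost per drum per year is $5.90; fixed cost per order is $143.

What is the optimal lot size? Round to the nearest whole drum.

Optimal lot size Q* = (2 × 66,250 × $143 / $5.9)^½ ≈ 1,792.05

1,792 drums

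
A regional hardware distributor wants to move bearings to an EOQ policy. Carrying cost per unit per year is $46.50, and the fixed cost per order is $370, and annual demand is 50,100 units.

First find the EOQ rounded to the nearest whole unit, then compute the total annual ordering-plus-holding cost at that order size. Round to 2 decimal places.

EOQ = √(2DS/H) = √(2 × 50,100 × 370 / 46.5)
    = √(797,290.32) ≈ 892.91 → Q = 893 units
Orders/yr = 50,100/893 = 56.103; ordering cost = 56.103 × $370 = $20,758.12
Average inventory = 893/2 = 446.5; holding cost = 446.5 × $46.5 = $20,762.25
Total = $20,758.12 + $20,762.25 = $41,520.37

$41,520.37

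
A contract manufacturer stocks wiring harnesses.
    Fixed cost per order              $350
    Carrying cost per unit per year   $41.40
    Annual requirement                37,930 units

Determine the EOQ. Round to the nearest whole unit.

Optimal lot size Q* = (2 × 37,930 × $350 / $41.4)^½ ≈ 800.83

801 units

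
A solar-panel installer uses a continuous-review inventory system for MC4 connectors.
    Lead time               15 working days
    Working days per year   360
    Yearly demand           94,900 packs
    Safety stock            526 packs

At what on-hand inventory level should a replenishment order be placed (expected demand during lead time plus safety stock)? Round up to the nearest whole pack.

4,481 packs

Daily demand d = 94,900 / 360 = 263.611 packs/day
Demand during lead time = 263.611 × 15 = 3,954.17
Reorder point = 3,954.17 + 526 = 4,480.17 → round up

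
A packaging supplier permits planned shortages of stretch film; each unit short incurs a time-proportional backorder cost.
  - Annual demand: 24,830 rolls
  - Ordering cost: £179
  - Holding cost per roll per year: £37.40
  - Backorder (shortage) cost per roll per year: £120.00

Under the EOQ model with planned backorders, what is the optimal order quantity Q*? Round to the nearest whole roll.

558 rolls

Basic EOQ = √(2·24,830·179/37.4) = 487.522
Backorder adjustment √((H+b)/b) = √((37.4+120)/120) = 1.1453
Q* = 487.522 × 1.1453 ≈ 558.35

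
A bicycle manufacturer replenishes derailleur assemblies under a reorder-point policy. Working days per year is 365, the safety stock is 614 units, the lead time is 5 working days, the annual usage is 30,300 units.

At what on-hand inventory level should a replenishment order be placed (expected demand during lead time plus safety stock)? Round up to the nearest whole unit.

1,030 units

Daily demand d = 30,300 / 365 = 83.014 units/day
Demand during lead time = 83.014 × 5 = 415.07
Reorder point = 415.07 + 614 = 1,029.07 → round up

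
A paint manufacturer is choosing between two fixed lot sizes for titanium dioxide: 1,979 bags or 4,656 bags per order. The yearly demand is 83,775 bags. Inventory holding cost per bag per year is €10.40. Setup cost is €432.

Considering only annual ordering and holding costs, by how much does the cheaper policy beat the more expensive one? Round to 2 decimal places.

€3,405.92

Annual cost at Q: ordering D·S/Q plus holding Q·H/2.
TC(1,979) = (83,775/1,979)×432 + (1,979/2)×10.4 = €28,578.22
TC(4,656) = (83,775/4,656)×432 + (4,656/2)×10.4 = €31,984.14
|ΔTC| = |€28,578.22 − €31,984.14| = €3,405.92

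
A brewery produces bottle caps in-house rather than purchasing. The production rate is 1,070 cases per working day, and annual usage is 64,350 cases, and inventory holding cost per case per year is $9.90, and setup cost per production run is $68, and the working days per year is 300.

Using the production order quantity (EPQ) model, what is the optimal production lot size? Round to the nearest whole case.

d = 64,350/300 = 214.5000 cases/day;  effective holding cost H(1 − d/p) = 9.9·(1 − 214.5000/1070) = 7.91537
Q* = √(2DS / H_eff) = √(2·64,350·68 / 7.91537) ≈ 1,051.50

1,051 cases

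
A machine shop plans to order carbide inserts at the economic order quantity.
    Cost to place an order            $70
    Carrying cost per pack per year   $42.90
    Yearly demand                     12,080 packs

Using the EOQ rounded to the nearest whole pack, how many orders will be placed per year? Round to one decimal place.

60.7 orders per year

Optimal lot size Q* = (2 × 12,080 × $70 / $42.9)^½ ≈ 198.55 → Q = 199
Orders per year = D/Q = 12,080 / 199 = 60.704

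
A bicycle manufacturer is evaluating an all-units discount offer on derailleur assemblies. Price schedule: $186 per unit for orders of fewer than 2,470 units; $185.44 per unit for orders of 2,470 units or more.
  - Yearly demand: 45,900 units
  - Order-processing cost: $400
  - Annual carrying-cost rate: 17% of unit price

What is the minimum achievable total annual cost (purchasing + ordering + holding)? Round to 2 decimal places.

H₁ = 17%×$186 = $31.6200;  H₂ = 17%×$185.44 = $31.5248
EOQ₁ = √(2×45,900×400/31.6200) = 1,077.63  (< 2,470, feasible at tier 1)
EOQ₂ = √(2×45,900×400/31.5248) = 1,079.26  (< 2,470 → use Q = 2,470 at tier-2 price)
TC(tier 1 (EOQ₁), Q≈1,077.6) = $8,571,474.72
TC(tier 2, Q≈2,470.0) = $8,558,062.33
Minimum at tier 2: $8,558,062.33

$8,558,062.33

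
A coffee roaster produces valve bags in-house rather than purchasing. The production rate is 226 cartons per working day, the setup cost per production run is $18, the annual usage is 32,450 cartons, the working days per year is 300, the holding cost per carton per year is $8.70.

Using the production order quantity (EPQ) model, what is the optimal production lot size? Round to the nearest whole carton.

507 cartons

d = 32,450/300 = 108.1667 cartons/day;  effective holding cost H(1 − d/p) = 8.7·(1 − 108.1667/226) = 4.53606
Q* = √(2DS / H_eff) = √(2·32,450·18 / 4.53606) ≈ 507.48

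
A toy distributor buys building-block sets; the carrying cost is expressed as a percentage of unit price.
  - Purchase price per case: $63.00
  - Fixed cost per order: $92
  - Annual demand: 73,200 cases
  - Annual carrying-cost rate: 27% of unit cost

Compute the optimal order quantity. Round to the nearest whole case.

Holding cost per case per year: H = 27% × $63 = $17.0100
EOQ = √(2DS/H) = √(2 × 73,200 × 92 / 17.01)
    = √(791,816.58) ≈ 889.84

890 cases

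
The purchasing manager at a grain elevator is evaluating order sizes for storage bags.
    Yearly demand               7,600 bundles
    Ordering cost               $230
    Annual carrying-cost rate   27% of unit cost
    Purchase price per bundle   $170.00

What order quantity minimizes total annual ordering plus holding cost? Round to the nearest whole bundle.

276 bundles

Holding cost per bundle per year: H = 27% × $170 = $45.9000
2DS/H = 2·7,600·230/45.9 = 76,165.58
EOQ = √76,165.58 ≈ 275.98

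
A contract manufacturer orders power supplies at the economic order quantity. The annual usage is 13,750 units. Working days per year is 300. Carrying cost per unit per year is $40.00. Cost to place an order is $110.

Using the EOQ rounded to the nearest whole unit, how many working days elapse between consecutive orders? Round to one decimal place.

Optimal lot size Q* = (2 × 13,750 × $110 / $40)^½ ≈ 275.00 → Q = 275 units
T = Q/D × 300 days = 275/13,750 × 300 = 6.000 days

6.0 days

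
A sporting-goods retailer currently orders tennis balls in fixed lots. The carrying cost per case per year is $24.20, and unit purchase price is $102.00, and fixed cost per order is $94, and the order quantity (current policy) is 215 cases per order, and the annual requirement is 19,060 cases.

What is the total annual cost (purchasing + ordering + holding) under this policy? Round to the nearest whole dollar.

Ordering: D/Q × S = 19,060/215 × $94 = $8,333.21
Holding:  Q/2 × H = 215/2 × $24.2 = $2,601.50
Purchase cost = D·C = 19,060 × 102 = $1,944,120.00
Total = $8,333.21 + $2,601.50 + $1,944,120.00 = $1,955,054.71

$1,955,055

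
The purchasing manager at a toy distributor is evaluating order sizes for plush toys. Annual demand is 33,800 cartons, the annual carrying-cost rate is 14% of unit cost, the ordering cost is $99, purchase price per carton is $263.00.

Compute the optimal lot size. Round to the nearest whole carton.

Carrying cost H = $263 × 14% = $36.8200/carton/yr
Q* = √(2·D·S / H) = √(2·33,800·99 / 36.82) = √181,759.9 ≈ 426.33

426 cartons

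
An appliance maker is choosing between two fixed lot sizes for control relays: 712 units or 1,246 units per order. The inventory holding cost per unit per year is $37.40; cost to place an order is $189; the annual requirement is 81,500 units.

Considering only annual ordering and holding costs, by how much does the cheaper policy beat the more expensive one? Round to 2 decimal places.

Annual cost at Q: ordering D·S/Q plus holding Q·H/2.
TC(712) = (81,500/712)×189 + (712/2)×37.4 = $34,948.53
TC(1,246) = (81,500/1,246)×189 + (1,246/2)×37.4 = $35,662.56
Lots of 712 are cheaper by $714.03.

$714.03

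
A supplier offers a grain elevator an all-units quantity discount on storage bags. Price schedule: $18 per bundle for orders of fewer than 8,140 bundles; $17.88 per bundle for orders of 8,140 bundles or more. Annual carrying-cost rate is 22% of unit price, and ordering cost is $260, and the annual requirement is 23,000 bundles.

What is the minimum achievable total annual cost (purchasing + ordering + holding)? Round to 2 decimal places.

$420,881.98

H₁ = 22%×$18 = $3.9600;  H₂ = 22%×$17.88 = $3.9336
EOQ₁ = √(2×23,000×260/3.9600) = 1,737.87  (< 8,140, feasible at tier 1)
EOQ₂ = √(2×23,000×260/3.9336) = 1,743.69  (< 8,140 → use Q = 8,140 at tier-2 price)
TC(tier 1 (EOQ₁), Q≈1,737.9) = $420,881.98
TC(tier 2, Q≈8,140.0) = $427,984.40
Minimum at tier 1 (EOQ₁): $420,881.98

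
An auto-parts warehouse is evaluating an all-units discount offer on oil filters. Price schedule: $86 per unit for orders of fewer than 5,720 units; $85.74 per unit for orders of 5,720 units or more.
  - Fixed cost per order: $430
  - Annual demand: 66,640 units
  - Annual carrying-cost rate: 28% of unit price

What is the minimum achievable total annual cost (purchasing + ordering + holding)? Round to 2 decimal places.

H₁ = 28%×$86 = $24.0800;  H₂ = 28%×$85.74 = $24.0072
EOQ₁ = √(2×66,640×430/24.0800) = 1,542.72  (< 5,720, feasible at tier 1)
EOQ₂ = √(2×66,640×430/24.0072) = 1,545.06  (< 5,720 → use Q = 5,720 at tier-2 price)
TC(tier 1 (EOQ₁), Q≈1,542.7) = $5,768,188.81
TC(tier 2, Q≈5,720.0) = $5,787,383.84
Minimum at tier 1 (EOQ₁): $5,768,188.81

$5,768,188.81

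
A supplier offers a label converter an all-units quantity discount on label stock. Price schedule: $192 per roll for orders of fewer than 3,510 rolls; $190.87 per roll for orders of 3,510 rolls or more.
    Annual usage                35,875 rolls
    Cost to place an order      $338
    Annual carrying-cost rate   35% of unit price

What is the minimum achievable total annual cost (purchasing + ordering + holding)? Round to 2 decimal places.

$6,928,369.55

H₁ = 35%×$192 = $67.2000;  H₂ = 35%×$190.87 = $66.8045
EOQ₁ = √(2×35,875×338/67.2000) = 600.74  (< 3,510, feasible at tier 1)
EOQ₂ = √(2×35,875×338/66.8045) = 602.51  (< 3,510 → use Q = 3,510 at tier-2 price)
TC(tier 1 (EOQ₁), Q≈600.7) = $6,928,369.55
TC(tier 2, Q≈3,510.0) = $6,968,157.78
Minimum at tier 1 (EOQ₁): $6,928,369.55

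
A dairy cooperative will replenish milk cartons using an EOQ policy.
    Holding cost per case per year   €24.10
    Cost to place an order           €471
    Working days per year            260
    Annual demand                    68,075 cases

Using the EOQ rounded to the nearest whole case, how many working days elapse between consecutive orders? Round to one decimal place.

EOQ = √(2DS/H) = √(2 × 68,075 × 471 / 24.1)
    = √(2,660,856.85) ≈ 1,631.21 → Q = 1,631 cases
Cycle time = (working days × Q)/D = (260 × 1,631) / 68,075 = 6.229 days

6.2 days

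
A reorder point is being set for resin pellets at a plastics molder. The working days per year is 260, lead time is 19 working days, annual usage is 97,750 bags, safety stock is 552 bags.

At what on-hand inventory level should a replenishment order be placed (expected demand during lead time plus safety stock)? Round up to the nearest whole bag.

7,696 bags

Daily demand d = 97,750 / 260 = 375.962 bags/day
Demand during lead time = 375.962 × 19 = 7,143.27
Reorder point = 7,143.27 + 552 = 7,695.27 → round up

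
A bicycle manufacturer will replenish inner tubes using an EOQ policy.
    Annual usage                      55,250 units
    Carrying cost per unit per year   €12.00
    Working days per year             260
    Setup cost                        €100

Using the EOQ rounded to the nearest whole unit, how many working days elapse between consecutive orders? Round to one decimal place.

4.5 days

2DS/H = 2·55,250·100/12 = 920,833.33
EOQ = √920,833.33 ≈ 959.60 → Q = 960 units
T = Q/D × 260 days = 960/55,250 × 260 = 4.518 days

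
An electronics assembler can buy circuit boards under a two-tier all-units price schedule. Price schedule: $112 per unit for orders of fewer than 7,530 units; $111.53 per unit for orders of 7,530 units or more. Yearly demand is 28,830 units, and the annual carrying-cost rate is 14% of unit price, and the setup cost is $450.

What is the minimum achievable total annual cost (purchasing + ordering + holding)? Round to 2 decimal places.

H₁ = 14%×$112 = $15.6800;  H₂ = 14%×$111.53 = $15.6142
EOQ₁ = √(2×28,830×450/15.6800) = 1,286.38  (< 7,530, feasible at tier 1)
EOQ₂ = √(2×28,830×450/15.6142) = 1,289.09  (< 7,530 → use Q = 7,530 at tier-2 price)
TC(tier 1 (EOQ₁), Q≈1,286.4) = $3,249,130.50
TC(tier 2, Q≈7,530.0) = $3,275,920.27
Minimum at tier 1 (EOQ₁): $3,249,130.50

$3,249,130.50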